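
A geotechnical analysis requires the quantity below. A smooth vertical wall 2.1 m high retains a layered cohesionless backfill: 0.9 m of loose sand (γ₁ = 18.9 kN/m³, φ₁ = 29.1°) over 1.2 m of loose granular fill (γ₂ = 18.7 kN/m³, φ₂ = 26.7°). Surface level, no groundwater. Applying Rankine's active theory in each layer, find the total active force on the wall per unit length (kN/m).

K_a1 = tan²(45°−29.1°/2) = 0.3456; K_a2 = tan²(45°−26.7°/2) = 0.3800.
Layer 1: σ at base = K_a1 γ₁ h₁ = 5.879 kPa; P₁ = ½×5.879×0.9 = 2.645.
Layer 2: σ_v at top = γ₁h₁ = 17.01; σ_h top = K_a2×17.01 = 6.463; σ_h base = K_a2×(17.01+18.7×1.2) = 14.99.
P₂ = ½(6.463+14.99)×1.2 = 12.87. Total P_a = 2.645+12.87 = 15.52 kN/m.

15.5 kN/m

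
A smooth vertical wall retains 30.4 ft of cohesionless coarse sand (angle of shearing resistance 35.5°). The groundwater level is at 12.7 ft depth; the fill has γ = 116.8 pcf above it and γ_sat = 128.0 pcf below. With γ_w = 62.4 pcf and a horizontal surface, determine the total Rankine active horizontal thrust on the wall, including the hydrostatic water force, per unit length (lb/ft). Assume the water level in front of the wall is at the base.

K_a = tan²(45° − φ/2) = 0.2653.
γ' = 128.0 − 62.4 = 65.60 pcf. Depth below WT = 17.7 ft.
σ'_h at WT = K_a γ d_w = 393.5 psf; at base = 393.5 + K_a γ' × 17.7 = 701.5 psf.
P₁ (0–12.7 ft) = ½×393.5×12.7 = 2499. P₂ (12.7–30.4 ft) = ½(393.5+701.5)×17.7 = 9690.
P_w = ½ γ_w h₂² = 0.5×62.4×17.7² = 9775. Total = 2499+9690+9775 = 21960 lb/ft.

22000 lb/ft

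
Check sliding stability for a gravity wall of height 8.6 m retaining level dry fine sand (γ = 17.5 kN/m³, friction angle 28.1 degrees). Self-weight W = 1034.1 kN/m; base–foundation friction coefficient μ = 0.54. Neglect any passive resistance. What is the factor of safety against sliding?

2.40

K_a = tan²(45° − 28.1°/2) = 0.3596.
P_a = ½K_aγH² = 0.5×0.3596×17.5×8.6² = 232.7 kN/m, acting at H/3 = 2.867 m above the base.
FS_sliding = μW / P_a = 0.54×1034.1 / 232.7 = 2.400.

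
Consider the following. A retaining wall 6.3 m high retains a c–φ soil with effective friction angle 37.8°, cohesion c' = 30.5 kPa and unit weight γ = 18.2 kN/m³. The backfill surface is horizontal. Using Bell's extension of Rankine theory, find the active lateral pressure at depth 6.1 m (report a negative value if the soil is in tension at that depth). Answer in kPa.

K_a = (1 − sin φ)/(1 + sin φ) = 0.2400.
σ_a = K_a γ z − 2c√K_a = 0.2400×18.2×6.1 − 2×30.5×0.4899 = -3.239 kPa.

-3.24 kPa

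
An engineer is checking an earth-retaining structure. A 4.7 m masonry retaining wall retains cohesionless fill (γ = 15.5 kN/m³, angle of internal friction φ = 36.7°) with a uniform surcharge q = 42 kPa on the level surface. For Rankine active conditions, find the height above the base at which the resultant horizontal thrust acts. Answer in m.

1.99 m

K_a = 0.2519.
Triangular part P₁ = ½K_aγH² = 43.12 at H/3 = 1.567 m; rectangular part P₂ = K_a q H = 49.72 at H/2 = 2.350 m.
ȳ = (P₁·1.567 + P₂·2.350)/(P₁+P₂) = 1.986 m.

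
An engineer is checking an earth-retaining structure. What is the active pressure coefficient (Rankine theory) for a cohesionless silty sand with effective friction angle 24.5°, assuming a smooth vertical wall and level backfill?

K_a = (1 − sin φ)/(1 + sin φ) = (1 − sin 24.5°)/(1 + sin 24.5°) = 0.4137.

0.414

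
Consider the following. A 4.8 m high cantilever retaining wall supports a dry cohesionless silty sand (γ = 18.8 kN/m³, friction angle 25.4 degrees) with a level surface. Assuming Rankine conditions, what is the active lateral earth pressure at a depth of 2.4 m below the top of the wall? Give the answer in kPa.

18.0 kPa

K_a = (1 − sin φ)/(1 + sin φ) = 0.3996.
σ_h = K_a γ z = 0.3996 × 18.8 × 2.4 = 18.03 kPa.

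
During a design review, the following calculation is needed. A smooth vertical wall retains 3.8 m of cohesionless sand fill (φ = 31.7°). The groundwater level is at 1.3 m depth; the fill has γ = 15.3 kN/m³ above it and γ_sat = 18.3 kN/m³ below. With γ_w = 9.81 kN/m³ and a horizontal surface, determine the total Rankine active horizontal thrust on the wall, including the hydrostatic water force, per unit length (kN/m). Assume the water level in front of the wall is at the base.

58.4 kN/m

K_a = tan²(45° − φ/2) = 0.3111.
γ' = 18.3 − 9.81 = 8.490 kN/m³. Depth below WT = 2.5 m.
σ'_h at WT = K_a γ d_w = 6.187 kPa; at base = 6.187 + K_a γ' × 2.5 = 12.79 kPa.
P₁ (0–1.3 m) = ½×6.187×1.3 = 4.022. P₂ (1.3–3.8 m) = ½(6.187+12.79)×2.5 = 23.72.
P_w = ½ γ_w h₂² = 0.5×9.81×2.5² = 30.66. Total = 4.022+23.72+30.66 = 58.40 kN/m.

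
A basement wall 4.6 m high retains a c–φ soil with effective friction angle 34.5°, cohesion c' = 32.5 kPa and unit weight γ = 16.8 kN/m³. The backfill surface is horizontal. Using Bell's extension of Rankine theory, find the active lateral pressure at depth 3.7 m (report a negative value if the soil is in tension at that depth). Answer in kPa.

K_a = (1 − sin φ)/(1 + sin φ) = 0.2768.
σ_a = K_a γ z − 2c√K_a = 0.2768×16.8×3.7 − 2×32.5×0.5261 = -16.99 kPa.

-17.0 kPa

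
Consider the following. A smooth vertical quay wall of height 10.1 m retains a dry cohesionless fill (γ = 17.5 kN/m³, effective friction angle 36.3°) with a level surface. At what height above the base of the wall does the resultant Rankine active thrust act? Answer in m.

3.37 m

K_a = 0.2563.
The pressure distribution is triangular, so the resultant acts at H/3 above the base = 10.1/3 = 3.367 m.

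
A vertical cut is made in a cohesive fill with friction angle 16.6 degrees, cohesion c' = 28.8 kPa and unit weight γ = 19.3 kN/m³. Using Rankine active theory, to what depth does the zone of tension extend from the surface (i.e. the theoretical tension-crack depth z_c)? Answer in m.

4.00 m

K_a = tan²(45° − 16.6°/2) = 0.5556; √K_a = 0.7454.
The active pressure is zero where K_a γ z = 2c√K_a, so z_c = 2c/(γ√K_a) = 2×28.8/(19.3×0.7454) = 4.004 m.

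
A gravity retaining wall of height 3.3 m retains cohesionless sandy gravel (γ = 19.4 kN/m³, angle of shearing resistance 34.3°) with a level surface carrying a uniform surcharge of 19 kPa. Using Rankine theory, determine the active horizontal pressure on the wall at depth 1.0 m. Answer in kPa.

K_a = (1 − sin φ)/(1 + sin φ) = 0.2792.
σ_v = γz + q = 19.4 × 1.0 + 19 = 38.40 kPa.
σ_h = K_a σ_v = 0.2792 × 38.40 = 10.72 kPa.

10.7 kPa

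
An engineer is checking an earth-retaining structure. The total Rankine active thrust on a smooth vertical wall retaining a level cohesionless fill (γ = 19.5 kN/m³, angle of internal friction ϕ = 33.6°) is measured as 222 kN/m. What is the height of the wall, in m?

8.90 m

K_a = 0.2875. P_a = ½ K_a γ H² ⇒ H = √(2P_a/(K_a γ)).
H = √(2×222/(0.2875×19.5)) = 8.899 m.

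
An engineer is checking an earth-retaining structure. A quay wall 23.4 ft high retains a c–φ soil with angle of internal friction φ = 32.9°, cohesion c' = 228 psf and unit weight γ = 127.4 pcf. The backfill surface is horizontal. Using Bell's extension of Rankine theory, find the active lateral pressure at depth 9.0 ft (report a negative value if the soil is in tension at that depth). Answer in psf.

K_a = (1 − sin φ)/(1 + sin φ) = 0.2960.
σ_a = K_a γ z − 2c√K_a = 0.2960×127.4×9.0 − 2×228×0.5441 = 91.32 psf.

91.3 psf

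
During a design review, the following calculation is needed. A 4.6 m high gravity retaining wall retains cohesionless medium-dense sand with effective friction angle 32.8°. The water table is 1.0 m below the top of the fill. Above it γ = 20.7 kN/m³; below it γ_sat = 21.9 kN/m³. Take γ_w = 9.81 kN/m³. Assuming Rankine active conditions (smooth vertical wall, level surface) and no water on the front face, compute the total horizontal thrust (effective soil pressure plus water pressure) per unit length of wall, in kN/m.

K_a = tan²(45° − φ/2) = 0.2973.
γ' = 21.9 − 9.81 = 12.09 kN/m³. Depth below WT = 3.6 m.
σ'_h at WT = K_a γ d_w = 6.153 kPa; at base = 6.153 + K_a γ' × 3.6 = 19.09 kPa.
P₁ (0–1.0 m) = ½×6.153×1.0 = 3.077. P₂ (1.0–4.6 m) = ½(6.153+19.09)×3.6 = 45.44.
P_w = ½ γ_w h₂² = 0.5×9.81×3.6² = 63.57. Total = 3.077+45.44+63.57 = 112.1 kN/m.

112 kN/m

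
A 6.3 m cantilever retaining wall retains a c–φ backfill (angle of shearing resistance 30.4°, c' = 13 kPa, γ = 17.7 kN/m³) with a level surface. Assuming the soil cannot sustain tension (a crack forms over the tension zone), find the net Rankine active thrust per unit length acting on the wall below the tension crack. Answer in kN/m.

40.5 kN/m

K_a = 0.3280; √K_a = 0.5727.
Tension-crack depth z_c = 2c/(γ√K_a) = 2×13/(17.7×0.5727) = 2.565 m.
σ_a at base = K_a γ H − 2c√K_a = 0.3280×17.7×6.3 − 2×13×0.5727 = 21.68 kPa.
P_a = ½ × 21.68 × (H − z_c) = 0.5×21.68×3.735 = 40.50 kN/m.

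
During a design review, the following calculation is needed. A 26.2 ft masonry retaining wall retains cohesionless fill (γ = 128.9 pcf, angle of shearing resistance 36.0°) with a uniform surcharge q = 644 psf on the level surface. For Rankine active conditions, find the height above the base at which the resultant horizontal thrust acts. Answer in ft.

9.94 ft

K_a = 0.2596.
Triangular part P₁ = ½K_aγH² = 11490 at H/3 = 8.733 ft; rectangular part P₂ = K_a q H = 4380 at H/2 = 13.10 ft.
ȳ = (P₁·8.733 + P₂·13.10)/(P₁+P₂) = 9.939 ft.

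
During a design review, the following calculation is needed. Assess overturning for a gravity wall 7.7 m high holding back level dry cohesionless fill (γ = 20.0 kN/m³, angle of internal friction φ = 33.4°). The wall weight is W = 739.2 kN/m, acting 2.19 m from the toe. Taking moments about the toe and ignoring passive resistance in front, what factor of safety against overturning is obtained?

3.67

K_a = tan²(45° − 33.4°/2) = 0.2899.
P_a = ½K_aγH² = 0.5×0.2899×20.0×7.7² = 171.9 kN/m, acting at H/3 = 2.567 m above the base.
Overturning moment M_o = P_a × H/3 = 171.9 × 2.567 = 441.2.
Resisting moment M_r = W × 2.19 = 739.2 × 2.19 = 1619.
FS_overturning = M_r/M_o = 1619/441.2 = 3.669.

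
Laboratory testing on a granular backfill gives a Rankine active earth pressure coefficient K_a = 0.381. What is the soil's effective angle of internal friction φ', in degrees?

K_a = tan²(45° − φ/2) ⇒ 45° − φ/2 = arctan(√0.381) = 31.69°.
φ = 2(45° − 31.69°) = 26.63°.

26.6°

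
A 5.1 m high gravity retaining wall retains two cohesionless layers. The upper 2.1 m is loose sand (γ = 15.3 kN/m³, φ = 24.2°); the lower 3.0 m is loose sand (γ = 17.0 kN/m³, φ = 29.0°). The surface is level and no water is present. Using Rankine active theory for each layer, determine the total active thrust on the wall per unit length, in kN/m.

K_a1 = tan²(45°−24.2°/2) = 0.4185; K_a2 = tan²(45°−29.0°/2) = 0.3470.
Layer 1: σ at base = K_a1 γ₁ h₁ = 13.45 kPa; P₁ = ½×13.45×2.1 = 14.12.
Layer 2: σ_v at top = γ₁h₁ = 32.13; σ_h top = K_a2×32.13 = 11.15; σ_h base = K_a2×(32.13+17.0×3.0) = 28.84.
P₂ = ½(11.15+28.84)×3.0 = 59.99. Total P_a = 14.12+59.99 = 74.11 kN/m.

74.1 kN/m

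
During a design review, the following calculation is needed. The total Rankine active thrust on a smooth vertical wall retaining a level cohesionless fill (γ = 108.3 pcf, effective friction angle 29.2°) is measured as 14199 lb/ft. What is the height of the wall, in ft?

27.6 ft

K_a = 0.3442. P_a = ½ K_a γ H² ⇒ H = √(2P_a/(K_a γ)).
H = √(2×14199/(0.3442×108.3)) = 27.60 ft.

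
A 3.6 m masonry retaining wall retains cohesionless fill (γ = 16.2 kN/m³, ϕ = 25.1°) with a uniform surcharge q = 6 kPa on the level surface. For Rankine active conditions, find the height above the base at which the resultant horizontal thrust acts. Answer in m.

K_a = 0.4043.
Triangular part P₁ = ½K_aγH² = 42.44 at H/3 = 1.200 m; rectangular part P₂ = K_a q H = 8.733 at H/2 = 1.800 m.
ȳ = (P₁·1.200 + P₂·1.800)/(P₁+P₂) = 1.302 m.

1.30 m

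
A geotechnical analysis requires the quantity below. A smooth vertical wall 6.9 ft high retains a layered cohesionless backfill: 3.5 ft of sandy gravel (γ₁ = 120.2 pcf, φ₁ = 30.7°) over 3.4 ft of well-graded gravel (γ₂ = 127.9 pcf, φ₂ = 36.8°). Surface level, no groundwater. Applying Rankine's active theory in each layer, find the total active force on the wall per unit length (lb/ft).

K_a1 = tan²(45°−30.7°/2) = 0.3240; K_a2 = tan²(45°−36.8°/2) = 0.2508.
Layer 1: σ at base = K_a1 γ₁ h₁ = 136.3 psf; P₁ = ½×136.3×3.5 = 238.6.
Layer 2: σ_v at top = γ₁h₁ = 420.7; σ_h top = K_a2×420.7 = 105.5; σ_h base = K_a2×(420.7+127.9×3.4) = 214.5.
P₂ = ½(105.5+214.5)×3.4 = 544.1. Total P_a = 238.6+544.1 = 782.6 lb/ft.

783 lb/ft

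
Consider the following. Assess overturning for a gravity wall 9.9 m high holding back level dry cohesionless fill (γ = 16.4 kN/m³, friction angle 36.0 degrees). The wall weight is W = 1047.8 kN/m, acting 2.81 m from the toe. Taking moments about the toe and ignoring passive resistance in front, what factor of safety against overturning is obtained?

K_a = tan²(45° − 36.0°/2) = 0.2596.
P_a = ½K_aγH² = 0.5×0.2596×16.4×9.9² = 208.6 kN/m, acting at H/3 = 3.300 m above the base.
Overturning moment M_o = P_a × H/3 = 208.6 × 3.300 = 688.5.
Resisting moment M_r = W × 2.81 = 1047.8 × 2.81 = 2944.
FS_overturning = M_r/M_o = 2944/688.5 = 4.276.

4.28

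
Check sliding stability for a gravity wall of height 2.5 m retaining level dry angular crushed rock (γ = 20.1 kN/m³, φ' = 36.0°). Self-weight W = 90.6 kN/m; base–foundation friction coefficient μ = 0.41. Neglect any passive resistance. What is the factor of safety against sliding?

K_a = tan²(45° − 36.0°/2) = 0.2596.
P_a = ½K_aγH² = 0.5×0.2596×20.1×2.5² = 16.31 kN/m, acting at H/3 = 0.8333 m above the base.
FS_sliding = μW / P_a = 0.41×90.6 / 16.31 = 2.278.

2.28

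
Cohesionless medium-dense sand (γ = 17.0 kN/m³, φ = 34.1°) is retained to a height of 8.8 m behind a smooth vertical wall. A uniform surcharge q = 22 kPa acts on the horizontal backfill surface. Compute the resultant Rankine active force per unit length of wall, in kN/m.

240 kN/m

K_a = tan²(45° − φ/2) = 0.2815.
Soil triangle: ½ K_a γ H² = 0.5×0.2815×17.0×8.8² = 185.3 kN/m.
Surcharge rectangle: K_a q H = 0.2815×22×8.8 = 54.50 kN/m.
Total = 185.3 + 54.50 = 239.8 kN/m.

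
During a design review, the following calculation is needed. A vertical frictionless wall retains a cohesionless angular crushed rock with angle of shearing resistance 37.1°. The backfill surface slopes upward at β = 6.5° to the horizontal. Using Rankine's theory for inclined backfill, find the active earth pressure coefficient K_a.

0.251

K_a = cos β · (cos β − √(cos²β − cos²φ)) / (cos β + √(cos²β − cos²φ)).
cos β = 0.9936, cos φ = 0.7976, √(cos²β − cos²φ) = 0.5925.
K_a = 0.9936 × (0.9936 − 0.5925)/(0.9936 + 0.5925) = 0.2513.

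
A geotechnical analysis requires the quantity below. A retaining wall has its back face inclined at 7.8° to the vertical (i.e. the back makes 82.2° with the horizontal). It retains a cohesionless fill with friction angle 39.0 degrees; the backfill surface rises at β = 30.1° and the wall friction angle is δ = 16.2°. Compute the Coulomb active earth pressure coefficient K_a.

0.424

K_a = sin²(α+φ) / [sin²α · sin(α−δ) · (1 + √{sin(φ+δ)sin(φ−β) / (sin(α−δ)sin(α+β))})²].
With α = 82.2°, φ = 39.0°, δ = 16.2°, β = 30.1°: K_a = 0.4237.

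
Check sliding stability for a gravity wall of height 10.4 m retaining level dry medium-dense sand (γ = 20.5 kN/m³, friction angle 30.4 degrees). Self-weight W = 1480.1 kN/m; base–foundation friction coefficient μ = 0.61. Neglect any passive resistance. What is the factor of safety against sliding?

2.48

K_a = tan²(45° − 30.4°/2) = 0.3280.
P_a = ½K_aγH² = 0.5×0.3280×20.5×10.4² = 363.6 kN/m, acting at H/3 = 3.467 m above the base.
FS_sliding = μW / P_a = 0.61×1480.1 / 363.6 = 2.483.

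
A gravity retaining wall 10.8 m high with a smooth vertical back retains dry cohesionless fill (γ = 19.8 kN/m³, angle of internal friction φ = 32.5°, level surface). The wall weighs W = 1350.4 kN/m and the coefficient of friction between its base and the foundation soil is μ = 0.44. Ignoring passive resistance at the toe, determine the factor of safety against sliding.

1.71

K_a = tan²(45° − 32.5°/2) = 0.3010.
P_a = ½K_aγH² = 0.5×0.3010×19.8×10.8² = 347.6 kN/m, acting at H/3 = 3.600 m above the base.
FS_sliding = μW / P_a = 0.44×1350.4 / 347.6 = 1.710.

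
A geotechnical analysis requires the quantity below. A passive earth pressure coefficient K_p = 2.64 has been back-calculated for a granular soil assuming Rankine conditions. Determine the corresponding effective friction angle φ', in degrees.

26.8°

K_p = (1+sin φ)/(1−sin φ) ⇒ sin φ = (K_p − 1)/(K_p + 1) = 0.4505.
φ = arcsin(0.4505) = 26.78°.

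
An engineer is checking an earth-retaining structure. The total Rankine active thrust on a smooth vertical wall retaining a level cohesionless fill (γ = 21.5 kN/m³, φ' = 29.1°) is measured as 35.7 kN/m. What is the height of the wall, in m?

3.10 m

K_a = 0.3456. P_a = ½ K_a γ H² ⇒ H = √(2P_a/(K_a γ)).
H = √(2×35.7/(0.3456×21.5)) = 3.100 m.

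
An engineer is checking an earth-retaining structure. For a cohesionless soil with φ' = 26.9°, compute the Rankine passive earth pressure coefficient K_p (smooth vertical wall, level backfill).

2.65

K_p = (1 + sin φ)/(1 − sin φ) = tan²(45° + 26.9°/2) = 2.653.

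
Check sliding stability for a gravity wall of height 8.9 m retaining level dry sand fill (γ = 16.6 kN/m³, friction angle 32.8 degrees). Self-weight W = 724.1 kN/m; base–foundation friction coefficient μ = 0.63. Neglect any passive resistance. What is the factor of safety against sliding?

K_a = tan²(45° − 32.8°/2) = 0.2973.
P_a = ½K_aγH² = 0.5×0.2973×16.6×8.9² = 195.4 kN/m, acting at H/3 = 2.967 m above the base.
FS_sliding = μW / P_a = 0.63×724.1 / 195.4 = 2.334.

2.33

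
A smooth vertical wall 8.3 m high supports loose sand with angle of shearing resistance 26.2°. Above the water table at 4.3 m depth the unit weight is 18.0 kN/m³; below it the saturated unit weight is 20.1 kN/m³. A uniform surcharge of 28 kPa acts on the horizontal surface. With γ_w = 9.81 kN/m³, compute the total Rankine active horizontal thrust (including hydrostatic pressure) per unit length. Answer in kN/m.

K_a = tan²(45° − φ/2) = 0.3874.
γ' = 20.1 − 9.81 = 10.29 kN/m³. h₂ = H − d_w = 4.0 m.
σ'_h: at surface K_a·q = 10.85; at WT K_a(q+γd_w) = 40.84; at base K_a(q+γd_w+γ'h₂) = 56.78 kPa.
P₁ = ½(10.85+40.84)×4.3 = 111.1; P₂ = ½(40.84+56.78)×4.0 = 195.2; P_w = ½γ_w h₂² = 78.48.
Total = 111.1+195.2+78.48 = 384.8 kN/m.

385 kN/m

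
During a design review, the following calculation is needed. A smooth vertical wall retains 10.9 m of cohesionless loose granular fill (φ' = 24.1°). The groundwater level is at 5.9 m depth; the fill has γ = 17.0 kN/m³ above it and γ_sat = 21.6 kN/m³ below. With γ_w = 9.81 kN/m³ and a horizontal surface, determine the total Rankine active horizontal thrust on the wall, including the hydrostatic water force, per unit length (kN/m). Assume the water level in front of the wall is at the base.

K_a = tan²(45° − φ/2) = 0.4201.
γ' = 21.6 − 9.81 = 11.79 kN/m³. Depth below WT = 5.0 m.
σ'_h at WT = K_a γ d_w = 42.14 kPa; at base = 42.14 + K_a γ' × 5.0 = 66.90 kPa.
P₁ (0–5.9 m) = ½×42.14×5.9 = 124.3. P₂ (5.9–10.9 m) = ½(42.14+66.90)×5.0 = 272.6.
P_w = ½ γ_w h₂² = 0.5×9.81×5.0² = 122.6. Total = 124.3+272.6+122.6 = 519.5 kN/m.

520 kN/m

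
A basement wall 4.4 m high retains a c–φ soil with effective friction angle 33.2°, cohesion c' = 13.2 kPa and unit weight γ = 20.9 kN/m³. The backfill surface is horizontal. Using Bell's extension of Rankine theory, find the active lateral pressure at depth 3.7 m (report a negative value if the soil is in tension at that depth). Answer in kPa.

8.33 kPa

K_a = (1 − sin φ)/(1 + sin φ) = 0.2924.
σ_a = K_a γ z − 2c√K_a = 0.2924×20.9×3.7 − 2×13.2×0.5407 = 8.333 kPa.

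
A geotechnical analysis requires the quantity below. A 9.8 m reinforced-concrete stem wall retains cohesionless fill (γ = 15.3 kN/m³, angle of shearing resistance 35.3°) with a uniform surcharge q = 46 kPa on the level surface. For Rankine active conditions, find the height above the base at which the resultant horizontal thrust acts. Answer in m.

3.89 m

K_a = 0.2675.
Triangular part P₁ = ½K_aγH² = 196.6 at H/3 = 3.267 m; rectangular part P₂ = K_a q H = 120.6 at H/2 = 4.900 m.
ȳ = (P₁·3.267 + P₂·4.900)/(P₁+P₂) = 3.888 m.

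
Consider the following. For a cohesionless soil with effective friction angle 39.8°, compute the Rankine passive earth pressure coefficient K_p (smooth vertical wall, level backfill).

4.56

K_p = (1 + sin φ)/(1 − sin φ) = tan²(45° + 39.8°/2) = 4.557.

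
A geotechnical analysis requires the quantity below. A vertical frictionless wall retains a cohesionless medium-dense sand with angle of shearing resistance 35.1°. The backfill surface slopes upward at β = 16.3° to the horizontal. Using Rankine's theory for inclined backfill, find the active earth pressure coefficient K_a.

K_a = cos β · (cos β − √(cos²β − cos²φ)) / (cos β + √(cos²β − cos²φ)).
cos β = 0.9598, cos φ = 0.8181, √(cos²β − cos²φ) = 0.5019.
K_a = 0.9598 × (0.9598 − 0.5019)/(0.9598 + 0.5019) = 0.3007.

0.301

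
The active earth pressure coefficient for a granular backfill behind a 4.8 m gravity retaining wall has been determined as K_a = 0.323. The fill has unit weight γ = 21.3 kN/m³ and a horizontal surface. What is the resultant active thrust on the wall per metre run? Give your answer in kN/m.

79.3 kN/m

P = ½ K_a γ H² = 0.5 × 0.323 × 21.3 × 4.8² = 79.26 kN/m.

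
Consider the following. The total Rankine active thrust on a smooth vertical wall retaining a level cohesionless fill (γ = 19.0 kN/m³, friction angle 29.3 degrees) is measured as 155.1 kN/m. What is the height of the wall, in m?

6.90 m

K_a = 0.3428. P_a = ½ K_a γ H² ⇒ H = √(2P_a/(K_a γ)).
H = √(2×155.1/(0.3428×19.0)) = 6.901 m.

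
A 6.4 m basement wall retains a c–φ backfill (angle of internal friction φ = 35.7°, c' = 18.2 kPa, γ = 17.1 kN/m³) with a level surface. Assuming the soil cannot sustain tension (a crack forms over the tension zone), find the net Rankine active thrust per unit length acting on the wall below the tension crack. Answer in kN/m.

K_a = 0.2630; √K_a = 0.5128.
Tension-crack depth z_c = 2c/(γ√K_a) = 2×18.2/(17.1×0.5128) = 4.151 m.
σ_a at base = K_a γ H − 2c√K_a = 0.2630×17.1×6.4 − 2×18.2×0.5128 = 10.11 kPa.
P_a = ½ × 10.11 × (H − z_c) = 0.5×10.11×2.249 = 11.38 kN/m.

11.4 kN/m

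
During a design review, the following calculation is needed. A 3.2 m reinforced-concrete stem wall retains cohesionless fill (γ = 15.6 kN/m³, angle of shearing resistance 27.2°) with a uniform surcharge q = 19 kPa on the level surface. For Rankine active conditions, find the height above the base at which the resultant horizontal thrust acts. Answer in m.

K_a = 0.3726.
Triangular part P₁ = ½K_aγH² = 29.76 at H/3 = 1.067 m; rectangular part P₂ = K_a q H = 22.65 at H/2 = 1.600 m.
ȳ = (P₁·1.067 + P₂·1.600)/(P₁+P₂) = 1.297 m.

1.30 m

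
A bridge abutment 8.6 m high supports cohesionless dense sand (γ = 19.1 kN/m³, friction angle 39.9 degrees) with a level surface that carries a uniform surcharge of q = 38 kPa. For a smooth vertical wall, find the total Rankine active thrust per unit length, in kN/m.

226 kN/m

K_a = tan²(45° − φ/2) = 0.2184.
Soil triangle: ½ K_a γ H² = 0.5×0.2184×19.1×8.6² = 154.3 kN/m.
Surcharge rectangle: K_a q H = 0.2184×38×8.6 = 71.38 kN/m.
Total = 154.3 + 71.38 = 225.7 kN/m.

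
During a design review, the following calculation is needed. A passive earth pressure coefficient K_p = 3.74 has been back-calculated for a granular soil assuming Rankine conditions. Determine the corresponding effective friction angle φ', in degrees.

K_p = (1+sin φ)/(1−sin φ) ⇒ sin φ = (K_p − 1)/(K_p + 1) = 0.5781.
φ = arcsin(0.5781) = 35.31°.

35.3°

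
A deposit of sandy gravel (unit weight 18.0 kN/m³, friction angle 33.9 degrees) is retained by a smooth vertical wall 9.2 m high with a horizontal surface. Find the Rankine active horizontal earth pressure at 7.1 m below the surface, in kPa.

36.3 kPa

K_a = (1 − sin φ)/(1 + sin φ) = 0.2839.
σ_h = K_a γ z = 0.2839 × 18.0 × 7.1 = 36.28 kPa.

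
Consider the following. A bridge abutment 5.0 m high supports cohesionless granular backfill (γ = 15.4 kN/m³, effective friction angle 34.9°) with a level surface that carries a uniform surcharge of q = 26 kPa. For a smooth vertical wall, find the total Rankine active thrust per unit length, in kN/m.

K_a = tan²(45° − φ/2) = 0.2721.
Soil triangle: ½ K_a γ H² = 0.5×0.2721×15.4×5.0² = 52.39 kN/m.
Surcharge rectangle: K_a q H = 0.2721×26×5.0 = 35.38 kN/m.
Total = 52.39 + 35.38 = 87.77 kN/m.

87.8 kN/m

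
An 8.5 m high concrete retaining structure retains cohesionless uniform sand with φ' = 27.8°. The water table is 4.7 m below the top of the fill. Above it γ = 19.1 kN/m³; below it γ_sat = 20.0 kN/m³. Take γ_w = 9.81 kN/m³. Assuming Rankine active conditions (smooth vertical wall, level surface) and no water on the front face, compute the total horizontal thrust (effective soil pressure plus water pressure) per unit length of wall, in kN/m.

299 kN/m

K_a = tan²(45° − φ/2) = 0.3639.
γ' = 20.0 − 9.81 = 10.19 kN/m³. Depth below WT = 3.8 m.
σ'_h at WT = K_a γ d_w = 32.67 kPa; at base = 32.67 + K_a γ' × 3.8 = 46.76 kPa.
P₁ (0–4.7 m) = ½×32.67×4.7 = 76.77. P₂ (4.7–8.5 m) = ½(32.67+46.76)×3.8 = 150.9.
P_w = ½ γ_w h₂² = 0.5×9.81×3.8² = 70.83. Total = 76.77+150.9+70.83 = 298.5 kN/m.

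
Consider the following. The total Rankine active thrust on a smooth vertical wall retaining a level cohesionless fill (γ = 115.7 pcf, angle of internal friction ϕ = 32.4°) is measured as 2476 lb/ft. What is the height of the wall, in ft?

11.9 ft

K_a = 0.3022. P_a = ½ K_a γ H² ⇒ H = √(2P_a/(K_a γ)).
H = √(2×2476/(0.3022×115.7)) = 11.90 ft.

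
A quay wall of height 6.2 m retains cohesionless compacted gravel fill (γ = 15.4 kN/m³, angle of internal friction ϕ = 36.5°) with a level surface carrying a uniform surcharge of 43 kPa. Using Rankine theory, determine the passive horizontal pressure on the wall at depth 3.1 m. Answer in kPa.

357 kPa

K_p = (1 + sin φ)/(1 − sin φ) = 3.936.
σ_v = γz + q = 15.4 × 3.1 + 43 = 90.74 kPa.
σ_h = K_p σ_v = 3.936 × 90.74 = 357.2 kPa.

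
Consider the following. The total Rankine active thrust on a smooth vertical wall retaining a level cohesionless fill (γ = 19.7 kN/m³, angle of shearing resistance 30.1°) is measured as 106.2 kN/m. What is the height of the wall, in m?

K_a = 0.3320. P_a = ½ K_a γ H² ⇒ H = √(2P_a/(K_a γ)).
H = √(2×106.2/(0.3320×19.7)) = 5.699 m.

5.70 m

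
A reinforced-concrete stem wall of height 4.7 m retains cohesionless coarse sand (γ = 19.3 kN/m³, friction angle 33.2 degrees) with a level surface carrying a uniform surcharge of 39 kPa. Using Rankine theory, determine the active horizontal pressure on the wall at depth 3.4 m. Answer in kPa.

30.6 kPa

K_a = (1 − sin φ)/(1 + sin φ) = 0.2924.
σ_v = γz + q = 19.3 × 3.4 + 39 = 104.6 kPa.
σ_h = K_a σ_v = 0.2924 × 104.6 = 30.59 kPa.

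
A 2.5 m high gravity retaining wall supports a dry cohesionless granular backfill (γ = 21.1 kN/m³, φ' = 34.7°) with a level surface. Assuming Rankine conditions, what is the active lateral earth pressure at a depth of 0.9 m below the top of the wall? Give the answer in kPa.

K_a = (1 − sin φ)/(1 + sin φ) = 0.2745.
σ_h = K_a γ z = 0.2745 × 21.1 × 0.9 = 5.212 kPa.

5.21 kPa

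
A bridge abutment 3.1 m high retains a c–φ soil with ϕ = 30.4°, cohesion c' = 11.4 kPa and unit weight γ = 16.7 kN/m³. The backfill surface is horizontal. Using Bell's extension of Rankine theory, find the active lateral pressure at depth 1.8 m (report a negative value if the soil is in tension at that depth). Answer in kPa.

-3.20 kPa

K_a = (1 − sin φ)/(1 + sin φ) = 0.3280.
σ_a = K_a γ z − 2c√K_a = 0.3280×16.7×1.8 − 2×11.4×0.5727 = -3.198 kPa.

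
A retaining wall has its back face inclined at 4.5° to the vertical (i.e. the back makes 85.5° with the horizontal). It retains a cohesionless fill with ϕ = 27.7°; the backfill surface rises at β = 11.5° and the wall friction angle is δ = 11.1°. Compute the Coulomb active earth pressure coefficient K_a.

K_a = sin²(α+φ) / [sin²α · sin(α−δ) · (1 + √{sin(φ+δ)sin(φ−β) / (sin(α−δ)sin(α+β))})²].
With α = 85.5°, φ = 27.7°, δ = 11.1°, β = 11.5°: K_a = 0.4330.

0.433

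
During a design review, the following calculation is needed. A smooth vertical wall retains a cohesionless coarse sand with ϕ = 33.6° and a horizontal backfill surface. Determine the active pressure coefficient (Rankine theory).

0.288

K_a = (1 − sin φ)/(1 + sin φ) = (1 − sin 33.6°)/(1 + sin 33.6°) = 0.2875.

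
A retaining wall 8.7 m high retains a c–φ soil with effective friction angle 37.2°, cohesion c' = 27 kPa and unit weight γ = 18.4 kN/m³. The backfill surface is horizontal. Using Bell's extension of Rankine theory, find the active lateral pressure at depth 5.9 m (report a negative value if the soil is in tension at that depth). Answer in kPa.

-0.0548 kPa

K_a = (1 − sin φ)/(1 + sin φ) = 0.2464.
σ_a = K_a γ z − 2c√K_a = 0.2464×18.4×5.9 − 2×27×0.4964 = -0.05478 kPa.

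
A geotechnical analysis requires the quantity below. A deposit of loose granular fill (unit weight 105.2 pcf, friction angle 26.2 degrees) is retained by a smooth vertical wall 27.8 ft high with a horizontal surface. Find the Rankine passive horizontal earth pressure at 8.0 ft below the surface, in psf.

K_p = (1 + sin φ)/(1 − sin φ) = 2.581.
σ_h = K_p γ z = 2.581 × 105.2 × 8.0 = 2172 psf.

2170 psf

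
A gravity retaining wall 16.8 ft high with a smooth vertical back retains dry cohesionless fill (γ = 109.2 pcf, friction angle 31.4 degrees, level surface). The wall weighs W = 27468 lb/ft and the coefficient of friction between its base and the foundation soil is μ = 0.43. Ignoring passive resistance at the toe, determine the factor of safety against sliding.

2.43

K_a = tan²(45° − 31.4°/2) = 0.3149.
P_a = ½K_aγH² = 0.5×0.3149×109.2×16.8² = 4853 lb/ft, acting at H/3 = 5.600 ft above the base.
FS_sliding = μW / P_a = 0.43×27468 / 4853 = 2.434.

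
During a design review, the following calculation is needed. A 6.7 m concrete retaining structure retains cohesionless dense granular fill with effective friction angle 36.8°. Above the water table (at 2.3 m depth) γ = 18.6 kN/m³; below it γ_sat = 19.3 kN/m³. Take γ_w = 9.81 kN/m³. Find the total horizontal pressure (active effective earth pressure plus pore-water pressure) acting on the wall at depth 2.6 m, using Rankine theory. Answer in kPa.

14.4 kPa

K_a = (1 − sin φ)/(1 + sin φ) = 0.2508.
γ' = 19.3 − 9.81 = 9.490 kN/m³.
Effective vertical stress at 2.6 m: σ'_v = 18.6×2.3 + 9.490×0.300 = 45.63 kPa.
σ'_h = K_a σ'_v = 0.2508 × 45.63 = 11.44 kPa; u = γ_w × 0.300 = 2.943 kPa.
Total σ_h = 11.44 + 2.943 = 14.38 kPa.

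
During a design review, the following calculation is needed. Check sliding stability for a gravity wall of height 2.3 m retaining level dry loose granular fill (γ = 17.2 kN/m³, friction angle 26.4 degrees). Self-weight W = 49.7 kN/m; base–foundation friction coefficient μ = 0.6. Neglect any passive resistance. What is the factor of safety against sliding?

K_a = tan²(45° − 26.4°/2) = 0.3844.
P_a = ½K_aγH² = 0.5×0.3844×17.2×2.3² = 17.49 kN/m, acting at H/3 = 0.7667 m above the base.
FS_sliding = μW / P_a = 0.6×49.7 / 17.49 = 1.705.

1.71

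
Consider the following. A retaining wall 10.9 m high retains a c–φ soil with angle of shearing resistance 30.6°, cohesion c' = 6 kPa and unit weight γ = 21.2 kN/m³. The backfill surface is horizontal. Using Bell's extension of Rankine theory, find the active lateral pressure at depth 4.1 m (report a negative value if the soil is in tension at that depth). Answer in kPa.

21.4 kPa

K_a = (1 − sin φ)/(1 + sin φ) = 0.3253.
σ_a = K_a γ z − 2c√K_a = 0.3253×21.2×4.1 − 2×6×0.5704 = 21.43 kPa.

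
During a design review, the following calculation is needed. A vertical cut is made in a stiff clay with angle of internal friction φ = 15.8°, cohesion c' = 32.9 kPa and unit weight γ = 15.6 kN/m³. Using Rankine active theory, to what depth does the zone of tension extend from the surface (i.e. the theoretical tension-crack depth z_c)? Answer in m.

5.58 m

K_a = tan²(45° − 15.8°/2) = 0.5720; √K_a = 0.7563.
The active pressure is zero where K_a γ z = 2c√K_a, so z_c = 2c/(γ√K_a) = 2×32.9/(15.6×0.7563) = 5.577 m.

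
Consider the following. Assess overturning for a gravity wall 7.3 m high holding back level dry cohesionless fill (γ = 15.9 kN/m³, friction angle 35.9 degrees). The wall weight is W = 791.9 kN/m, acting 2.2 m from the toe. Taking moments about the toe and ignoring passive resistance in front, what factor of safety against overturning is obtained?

6.48

K_a = tan²(45° − 35.9°/2) = 0.2607.
P_a = ½K_aγH² = 0.5×0.2607×15.9×7.3² = 110.5 kN/m, acting at H/3 = 2.433 m above the base.
Overturning moment M_o = P_a × H/3 = 110.5 × 2.433 = 268.8.
Resisting moment M_r = W × 2.2 = 791.9 × 2.2 = 1742.
FS_overturning = M_r/M_o = 1742/268.8 = 6.481.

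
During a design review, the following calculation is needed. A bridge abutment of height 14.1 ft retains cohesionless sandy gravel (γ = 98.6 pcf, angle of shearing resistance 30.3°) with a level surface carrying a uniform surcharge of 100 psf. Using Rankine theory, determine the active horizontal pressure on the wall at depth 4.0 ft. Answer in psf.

K_a = (1 − sin φ)/(1 + sin φ) = 0.3293.
σ_v = γz + q = 98.6 × 4.0 + 100 = 494.4 psf.
σ_h = K_a σ_v = 0.3293 × 494.4 = 162.8 psf.

163 psf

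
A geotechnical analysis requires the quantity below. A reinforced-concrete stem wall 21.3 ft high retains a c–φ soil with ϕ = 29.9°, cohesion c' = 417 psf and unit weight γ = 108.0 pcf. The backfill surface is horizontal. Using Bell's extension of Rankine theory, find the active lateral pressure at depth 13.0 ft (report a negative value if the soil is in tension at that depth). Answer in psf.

K_a = (1 − sin φ)/(1 + sin φ) = 0.3347.
σ_a = K_a γ z − 2c√K_a = 0.3347×108.0×13.0 − 2×417×0.5785 = -12.59 psf.

-12.6 psf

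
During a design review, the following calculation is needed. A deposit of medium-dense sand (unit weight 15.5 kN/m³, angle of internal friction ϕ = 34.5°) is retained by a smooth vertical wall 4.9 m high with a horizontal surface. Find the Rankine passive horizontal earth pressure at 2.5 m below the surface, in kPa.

K_p = (1 + sin φ)/(1 − sin φ) = 3.613.
σ_h = K_p γ z = 3.613 × 15.5 × 2.5 = 140.0 kPa.

140 kPa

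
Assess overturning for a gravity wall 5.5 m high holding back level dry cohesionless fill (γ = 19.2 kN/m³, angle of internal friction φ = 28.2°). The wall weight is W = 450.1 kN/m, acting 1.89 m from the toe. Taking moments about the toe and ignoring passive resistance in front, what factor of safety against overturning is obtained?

4.46

K_a = tan²(45° − 28.2°/2) = 0.3582.
P_a = ½K_aγH² = 0.5×0.3582×19.2×5.5² = 104.0 kN/m, acting at H/3 = 1.833 m above the base.
Overturning moment M_o = P_a × H/3 = 104.0 × 1.833 = 190.7.
Resisting moment M_r = W × 1.89 = 450.1 × 1.89 = 850.7.
FS_overturning = M_r/M_o = 850.7/190.7 = 4.461.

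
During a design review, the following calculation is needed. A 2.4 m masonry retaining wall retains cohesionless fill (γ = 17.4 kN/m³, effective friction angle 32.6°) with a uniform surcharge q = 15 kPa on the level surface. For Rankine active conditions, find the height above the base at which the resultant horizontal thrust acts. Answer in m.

0.967 m

K_a = 0.2997.
Triangular part P₁ = ½K_aγH² = 15.02 at H/3 = 0.8000 m; rectangular part P₂ = K_a q H = 10.79 at H/2 = 1.200 m.
ȳ = (P₁·0.8000 + P₂·1.200)/(P₁+P₂) = 0.9672 m.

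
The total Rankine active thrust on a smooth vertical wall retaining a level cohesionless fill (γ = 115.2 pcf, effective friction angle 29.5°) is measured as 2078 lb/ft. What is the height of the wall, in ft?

K_a = 0.3401. P_a = ½ K_a γ H² ⇒ H = √(2P_a/(K_a γ)).
H = √(2×2078/(0.3401×115.2)) = 10.30 ft.

10.3 ft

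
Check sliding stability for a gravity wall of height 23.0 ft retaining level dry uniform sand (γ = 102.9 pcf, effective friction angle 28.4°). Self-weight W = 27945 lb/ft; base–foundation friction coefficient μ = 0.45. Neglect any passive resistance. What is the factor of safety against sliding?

K_a = tan²(45° − 28.4°/2) = 0.3554.
P_a = ½K_aγH² = 0.5×0.3554×102.9×23.0² = 9672 lb/ft, acting at H/3 = 7.667 ft above the base.
FS_sliding = μW / P_a = 0.45×27945 / 9672 = 1.300.

1.30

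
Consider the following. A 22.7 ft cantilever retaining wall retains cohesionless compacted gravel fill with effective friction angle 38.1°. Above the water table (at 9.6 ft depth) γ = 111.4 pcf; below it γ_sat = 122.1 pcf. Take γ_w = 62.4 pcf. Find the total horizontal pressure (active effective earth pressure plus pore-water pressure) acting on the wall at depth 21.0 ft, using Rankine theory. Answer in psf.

1130 psf

K_a = (1 − sin φ)/(1 + sin φ) = 0.2368.
γ' = 122.1 − 62.4 = 59.70 pcf.
Effective vertical stress at 21.0 ft: σ'_v = 111.4×9.6 + 59.70×11.4 = 1750 psf.
σ'_h = K_a σ'_v = 0.2368 × 1750 = 414.5 psf; u = γ_w × 11.4 = 711.4 psf.
Total σ_h = 414.5 + 711.4 = 1126 psf.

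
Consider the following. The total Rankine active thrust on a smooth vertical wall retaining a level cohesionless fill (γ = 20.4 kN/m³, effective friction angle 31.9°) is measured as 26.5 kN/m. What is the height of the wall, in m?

K_a = 0.3085. P_a = ½ K_a γ H² ⇒ H = √(2P_a/(K_a γ)).
H = √(2×26.5/(0.3085×20.4)) = 2.902 m.

2.90 m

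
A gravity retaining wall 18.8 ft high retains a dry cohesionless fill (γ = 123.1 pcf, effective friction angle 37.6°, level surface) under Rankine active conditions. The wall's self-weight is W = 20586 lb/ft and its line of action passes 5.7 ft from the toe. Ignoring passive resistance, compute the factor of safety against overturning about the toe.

K_a = tan²(45° − 37.6°/2) = 0.2421.
P_a = ½K_aγH² = 0.5×0.2421×123.1×18.8² = 5267 lb/ft, acting at H/3 = 6.267 ft above the base.
Overturning moment M_o = P_a × H/3 = 5267 × 6.267 = 33010.
Resisting moment M_r = W × 5.7 = 20586 × 5.7 = 117300.
FS_overturning = M_r/M_o = 117300/33010 = 3.555.

3.55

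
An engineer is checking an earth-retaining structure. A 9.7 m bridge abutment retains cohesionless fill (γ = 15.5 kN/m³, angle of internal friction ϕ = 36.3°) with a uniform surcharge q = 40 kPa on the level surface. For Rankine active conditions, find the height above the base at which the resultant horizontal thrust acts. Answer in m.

3.79 m

K_a = 0.2563.
Triangular part P₁ = ½K_aγH² = 186.9 at H/3 = 3.233 m; rectangular part P₂ = K_a q H = 99.43 at H/2 = 4.850 m.
ȳ = (P₁·3.233 + P₂·4.850)/(P₁+P₂) = 3.795 m.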